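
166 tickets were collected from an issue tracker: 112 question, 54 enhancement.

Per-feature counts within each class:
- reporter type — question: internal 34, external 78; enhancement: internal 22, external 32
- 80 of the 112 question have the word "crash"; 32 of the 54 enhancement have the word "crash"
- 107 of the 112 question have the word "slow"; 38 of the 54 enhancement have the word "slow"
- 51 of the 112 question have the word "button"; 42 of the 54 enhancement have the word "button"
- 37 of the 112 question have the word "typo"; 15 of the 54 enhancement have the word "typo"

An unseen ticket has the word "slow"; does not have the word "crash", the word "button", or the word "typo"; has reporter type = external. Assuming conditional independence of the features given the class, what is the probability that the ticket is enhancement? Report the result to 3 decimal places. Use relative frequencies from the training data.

0.159

question: (112/166) × (78/112) × (32/112) × (107/112) × (61/112) × (75/112) ≈ 0.0467777
enhancement: (54/166) × (32/54) × (22/54) × (38/54) × (12/54) × (39/54) ≈ 0.00886991
P(enhancement | x) = 0.00886991 / 0.05564761 ≈ 0.159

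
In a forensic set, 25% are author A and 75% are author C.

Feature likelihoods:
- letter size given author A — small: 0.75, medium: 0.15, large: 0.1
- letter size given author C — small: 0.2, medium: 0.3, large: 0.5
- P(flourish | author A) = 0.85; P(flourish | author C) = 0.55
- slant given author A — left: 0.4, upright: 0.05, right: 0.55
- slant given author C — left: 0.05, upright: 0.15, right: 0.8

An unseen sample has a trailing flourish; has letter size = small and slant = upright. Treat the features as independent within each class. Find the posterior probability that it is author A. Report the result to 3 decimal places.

0.392

author A: 0.25 × 0.75 × 0.85 × 0.05 = 0.00796875
author C: 0.75 × 0.2 × 0.55 × 0.15 = 0.012375
P(author A | x) = 0.00796875 / 0.02034375 ≈ 0.392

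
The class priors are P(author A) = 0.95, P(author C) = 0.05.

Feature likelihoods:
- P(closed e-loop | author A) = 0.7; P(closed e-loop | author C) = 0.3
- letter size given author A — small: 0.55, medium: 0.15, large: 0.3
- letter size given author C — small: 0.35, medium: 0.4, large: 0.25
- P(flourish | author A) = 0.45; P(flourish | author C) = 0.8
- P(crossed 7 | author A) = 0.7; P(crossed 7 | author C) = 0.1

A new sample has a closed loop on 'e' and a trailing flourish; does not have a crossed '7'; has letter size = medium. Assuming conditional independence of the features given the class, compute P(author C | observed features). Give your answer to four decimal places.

0.2429

author A: 0.95 × 0.7 × 0.15 × 0.45 × (1−0.7) = 0.01346625
author C: 0.05 × 0.3 × 0.4 × 0.8 × (1−0.1) = 0.00432
P(author C | x) = 0.00432 / 0.01778625 ≈ 0.2429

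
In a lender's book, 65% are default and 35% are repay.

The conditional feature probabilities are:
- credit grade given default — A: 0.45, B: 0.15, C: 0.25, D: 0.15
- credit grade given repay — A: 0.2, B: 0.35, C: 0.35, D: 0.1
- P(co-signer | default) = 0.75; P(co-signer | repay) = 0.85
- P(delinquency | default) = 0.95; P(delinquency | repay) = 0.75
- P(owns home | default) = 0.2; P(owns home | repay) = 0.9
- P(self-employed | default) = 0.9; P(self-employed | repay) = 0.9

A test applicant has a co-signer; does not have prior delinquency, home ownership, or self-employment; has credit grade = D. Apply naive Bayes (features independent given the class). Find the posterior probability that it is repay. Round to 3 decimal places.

default: 0.65 × 0.15 × 0.75 × (1−0.95) × (1−0.2) × (1−0.9) = 0.0002925
repay: 0.35 × 0.1 × 0.85 × (1−0.75) × (1−0.9) × (1−0.9) = 0.000074375
P(repay | x) = 0.000074375 / 0.000366875 ≈ 0.203

0.203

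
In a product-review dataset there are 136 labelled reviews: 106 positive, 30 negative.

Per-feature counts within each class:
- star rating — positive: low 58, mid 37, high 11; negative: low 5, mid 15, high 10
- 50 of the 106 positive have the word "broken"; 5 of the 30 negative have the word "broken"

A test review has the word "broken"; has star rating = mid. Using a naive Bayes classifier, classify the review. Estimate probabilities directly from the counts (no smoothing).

positive: (106/136) × (37/106) × (50/106) ≈ 0.12833
negative: (30/136) × (15/30) × (5/30) ≈ 0.0183824
Highest score → positive.

positive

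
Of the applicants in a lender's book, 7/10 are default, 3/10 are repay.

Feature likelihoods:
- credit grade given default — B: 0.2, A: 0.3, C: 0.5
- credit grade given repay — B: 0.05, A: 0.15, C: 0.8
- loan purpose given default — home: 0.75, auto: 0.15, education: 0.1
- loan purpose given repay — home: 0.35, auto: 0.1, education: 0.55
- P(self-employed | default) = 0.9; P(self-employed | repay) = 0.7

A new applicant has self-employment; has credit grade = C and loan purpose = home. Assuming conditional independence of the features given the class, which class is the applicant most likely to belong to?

default: 0.7 × 0.5 × 0.75 × 0.9 = 0.23625
repay: 0.3 × 0.8 × 0.35 × 0.7 = 0.0588
Highest score → default.

default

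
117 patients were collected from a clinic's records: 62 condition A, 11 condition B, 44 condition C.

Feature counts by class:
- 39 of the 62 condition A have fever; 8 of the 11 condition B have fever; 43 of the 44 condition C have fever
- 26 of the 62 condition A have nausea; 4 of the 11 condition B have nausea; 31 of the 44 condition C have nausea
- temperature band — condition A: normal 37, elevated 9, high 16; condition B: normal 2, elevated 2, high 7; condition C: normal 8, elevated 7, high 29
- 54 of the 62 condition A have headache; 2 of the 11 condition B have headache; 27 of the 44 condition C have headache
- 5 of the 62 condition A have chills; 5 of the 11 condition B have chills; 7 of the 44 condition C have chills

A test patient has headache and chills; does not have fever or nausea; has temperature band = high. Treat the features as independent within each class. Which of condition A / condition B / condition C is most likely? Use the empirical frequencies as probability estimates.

condition A

condition A: (62/117) × (23/62) × (36/62) × (16/62) × (54/62) × (5/62) ≈ 0.002069
condition B: (11/117) × (3/11) × (7/11) × (7/11) × (2/11) × (5/11) ≈ 0.000858145
condition C: (44/117) × (1/44) × (13/44) × (29/44) × (27/44) × (7/44) ≈ 0.000162482
Highest score → condition A.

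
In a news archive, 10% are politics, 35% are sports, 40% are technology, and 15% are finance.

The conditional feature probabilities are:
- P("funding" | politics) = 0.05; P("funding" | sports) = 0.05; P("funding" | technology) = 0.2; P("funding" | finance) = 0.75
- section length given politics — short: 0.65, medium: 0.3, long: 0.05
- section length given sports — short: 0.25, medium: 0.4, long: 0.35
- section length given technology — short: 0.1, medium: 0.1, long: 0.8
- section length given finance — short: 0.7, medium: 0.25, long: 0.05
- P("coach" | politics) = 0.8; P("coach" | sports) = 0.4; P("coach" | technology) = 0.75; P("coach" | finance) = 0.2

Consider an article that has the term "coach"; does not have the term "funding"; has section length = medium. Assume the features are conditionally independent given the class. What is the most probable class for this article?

sports

politics: 0.1 × (1−0.05) × 0.3 × 0.8 = 0.0228
sports: 0.35 × (1−0.05) × 0.4 × 0.4 = 0.0532
technology: 0.4 × (1−0.2) × 0.1 × 0.75 = 0.024
finance: 0.15 × (1−0.75) × 0.25 × 0.2 = 0.001875
Highest score → sports.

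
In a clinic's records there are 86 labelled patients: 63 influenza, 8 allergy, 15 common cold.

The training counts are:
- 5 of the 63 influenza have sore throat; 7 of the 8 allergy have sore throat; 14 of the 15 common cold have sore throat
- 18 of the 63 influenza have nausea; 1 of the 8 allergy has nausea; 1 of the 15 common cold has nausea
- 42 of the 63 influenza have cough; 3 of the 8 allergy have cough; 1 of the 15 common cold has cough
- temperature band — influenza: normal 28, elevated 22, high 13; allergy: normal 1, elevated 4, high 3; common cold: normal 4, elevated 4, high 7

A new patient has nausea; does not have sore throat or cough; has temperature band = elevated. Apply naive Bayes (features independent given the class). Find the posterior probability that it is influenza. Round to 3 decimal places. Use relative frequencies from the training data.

influenza: (63/86) × (58/63) × (18/63) × (21/63) × (22/63) ≈ 0.0224296
allergy: (8/86) × (1/8) × (1/8) × (5/8) × (4/8) ≈ 0.000454215
common cold: (15/86) × (1/15) × (1/15) × (14/15) × (4/15) ≈ 0.000192937
P(influenza | x) = 0.0224296 / 0.023076752 ≈ 0.972

0.972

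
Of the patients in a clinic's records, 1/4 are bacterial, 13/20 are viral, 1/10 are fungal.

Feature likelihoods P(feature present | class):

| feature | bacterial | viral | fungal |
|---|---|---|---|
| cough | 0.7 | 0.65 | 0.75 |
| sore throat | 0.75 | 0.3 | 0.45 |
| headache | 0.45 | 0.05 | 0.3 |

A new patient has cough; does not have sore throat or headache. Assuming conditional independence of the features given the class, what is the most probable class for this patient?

bacterial: 0.25 × 0.7 × (1−0.75) × (1−0.45) = 0.0240625
viral: 0.65 × 0.65 × (1−0.3) × (1−0.05) = 0.2809625
fungal: 0.1 × 0.75 × (1−0.45) × (1−0.3) = 0.028875
Highest score → viral.

viral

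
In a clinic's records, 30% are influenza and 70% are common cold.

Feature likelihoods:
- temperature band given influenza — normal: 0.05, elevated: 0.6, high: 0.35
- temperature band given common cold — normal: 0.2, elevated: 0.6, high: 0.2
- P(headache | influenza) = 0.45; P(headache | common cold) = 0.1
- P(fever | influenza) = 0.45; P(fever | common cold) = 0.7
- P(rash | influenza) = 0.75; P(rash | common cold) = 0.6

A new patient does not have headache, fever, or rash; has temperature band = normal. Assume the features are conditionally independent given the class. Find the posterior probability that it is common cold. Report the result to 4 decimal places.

influenza: 0.3 × 0.05 × (1−0.45) × (1−0.45) × (1−0.75) = 0.001134375
common cold: 0.7 × 0.2 × (1−0.1) × (1−0.7) × (1−0.6) = 0.01512
P(common cold | x) = 0.01512 / 0.016254375 ≈ 0.9302

0.9302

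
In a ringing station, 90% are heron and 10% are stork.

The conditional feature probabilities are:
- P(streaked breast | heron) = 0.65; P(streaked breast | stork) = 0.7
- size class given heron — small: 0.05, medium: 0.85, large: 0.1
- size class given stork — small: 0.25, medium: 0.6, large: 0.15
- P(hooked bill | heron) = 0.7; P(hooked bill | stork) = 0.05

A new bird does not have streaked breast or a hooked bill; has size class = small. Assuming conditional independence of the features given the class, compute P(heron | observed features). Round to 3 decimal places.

heron: 0.9 × (1−0.65) × 0.05 × (1−0.7) = 0.004725
stork: 0.1 × (1−0.7) × 0.25 × (1−0.05) = 0.007125
P(heron | x) = 0.004725 / 0.01185 ≈ 0.399

0.399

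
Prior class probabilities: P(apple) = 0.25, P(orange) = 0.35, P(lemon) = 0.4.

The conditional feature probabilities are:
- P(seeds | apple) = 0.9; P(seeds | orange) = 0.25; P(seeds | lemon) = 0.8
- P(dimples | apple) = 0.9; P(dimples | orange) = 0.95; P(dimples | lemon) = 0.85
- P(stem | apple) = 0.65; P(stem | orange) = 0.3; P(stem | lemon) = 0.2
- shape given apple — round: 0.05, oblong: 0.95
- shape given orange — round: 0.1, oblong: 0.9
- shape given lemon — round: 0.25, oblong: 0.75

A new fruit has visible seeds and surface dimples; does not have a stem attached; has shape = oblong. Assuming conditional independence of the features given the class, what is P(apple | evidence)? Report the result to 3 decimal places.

apple: 0.25 × 0.9 × 0.9 × (1−0.65) × 0.95 = 0.06733125
orange: 0.35 × 0.25 × 0.95 × (1−0.3) × 0.9 = 0.05236875
lemon: 0.4 × 0.8 × 0.85 × (1−0.2) × 0.75 = 0.1632
P(apple | x) = 0.06733125 / 0.2829 ≈ 0.238

0.238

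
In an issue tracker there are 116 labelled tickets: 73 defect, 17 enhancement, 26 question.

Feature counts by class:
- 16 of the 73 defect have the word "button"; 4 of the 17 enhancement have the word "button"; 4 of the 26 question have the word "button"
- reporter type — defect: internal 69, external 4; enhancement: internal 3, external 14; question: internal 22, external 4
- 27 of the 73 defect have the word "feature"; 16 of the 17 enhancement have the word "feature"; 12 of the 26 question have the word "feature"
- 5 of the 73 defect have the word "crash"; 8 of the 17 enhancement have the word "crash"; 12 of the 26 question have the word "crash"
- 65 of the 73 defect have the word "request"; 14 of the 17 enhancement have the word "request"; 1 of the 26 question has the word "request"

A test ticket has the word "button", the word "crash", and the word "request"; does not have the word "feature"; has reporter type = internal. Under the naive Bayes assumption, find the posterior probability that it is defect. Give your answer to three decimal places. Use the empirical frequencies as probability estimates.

defect: (73/116) × (16/73) × (69/73) × (46/73) × (5/73) × (65/73) ≈ 0.00501027
enhancement: (17/116) × (4/17) × (3/17) × (1/17) × (8/17) × (14/17) ≈ 0.000138722
question: (26/116) × (4/26) × (22/26) × (14/26) × (12/26) × (1/26) ≈ 0.000278895
P(defect | x) = 0.00501027 / 0.005427887 ≈ 0.923

0.923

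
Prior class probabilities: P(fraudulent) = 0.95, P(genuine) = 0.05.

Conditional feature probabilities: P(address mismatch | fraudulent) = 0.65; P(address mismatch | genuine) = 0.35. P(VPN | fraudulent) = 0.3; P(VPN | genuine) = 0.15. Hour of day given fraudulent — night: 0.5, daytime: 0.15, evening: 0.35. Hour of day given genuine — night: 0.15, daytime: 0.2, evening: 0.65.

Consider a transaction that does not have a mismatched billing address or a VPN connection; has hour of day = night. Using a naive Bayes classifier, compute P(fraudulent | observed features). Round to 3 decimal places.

fraudulent: 0.95 × (1−0.65) × (1−0.3) × 0.5 = 0.116375
genuine: 0.05 × (1−0.35) × (1−0.15) × 0.15 = 0.00414375
P(fraudulent | x) = 0.116375 / 0.12051875 ≈ 0.966

0.966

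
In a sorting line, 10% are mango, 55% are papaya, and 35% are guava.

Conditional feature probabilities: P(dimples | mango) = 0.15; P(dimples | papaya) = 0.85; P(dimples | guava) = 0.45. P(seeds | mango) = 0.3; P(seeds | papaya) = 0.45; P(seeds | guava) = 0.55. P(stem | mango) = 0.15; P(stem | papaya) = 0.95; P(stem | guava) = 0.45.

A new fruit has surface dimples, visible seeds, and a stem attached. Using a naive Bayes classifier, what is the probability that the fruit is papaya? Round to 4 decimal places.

mango: 0.1 × 0.15 × 0.3 × 0.15 = 0.000675
papaya: 0.55 × 0.85 × 0.45 × 0.95 = 0.19985625
guava: 0.35 × 0.45 × 0.55 × 0.45 = 0.03898125
P(papaya | x) = 0.19985625 / 0.2395125 ≈ 0.8344

0.8344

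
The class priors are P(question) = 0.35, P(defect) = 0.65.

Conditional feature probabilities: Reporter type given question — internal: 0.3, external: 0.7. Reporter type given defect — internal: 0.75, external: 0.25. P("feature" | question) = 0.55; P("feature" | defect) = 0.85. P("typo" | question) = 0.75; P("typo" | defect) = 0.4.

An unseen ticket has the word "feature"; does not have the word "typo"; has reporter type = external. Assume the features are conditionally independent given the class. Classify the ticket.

question: 0.35 × 0.7 × 0.55 × (1−0.75) = 0.0336875
defect: 0.65 × 0.25 × 0.85 × (1−0.4) = 0.082875
Highest score → defect.

defect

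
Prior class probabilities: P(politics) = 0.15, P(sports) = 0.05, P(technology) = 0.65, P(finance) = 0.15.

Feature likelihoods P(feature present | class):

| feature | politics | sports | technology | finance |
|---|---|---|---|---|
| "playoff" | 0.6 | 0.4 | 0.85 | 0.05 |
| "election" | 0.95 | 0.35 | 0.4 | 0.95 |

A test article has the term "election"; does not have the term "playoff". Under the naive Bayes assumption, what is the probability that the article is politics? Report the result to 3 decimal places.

politics: 0.15 × (1−0.6) × 0.95 = 0.057
sports: 0.05 × (1−0.4) × 0.35 = 0.0105
technology: 0.65 × (1−0.85) × 0.4 = 0.039
finance: 0.15 × (1−0.05) × 0.95 = 0.135375
P(politics | x) = 0.057 / 0.241875 ≈ 0.236

0.236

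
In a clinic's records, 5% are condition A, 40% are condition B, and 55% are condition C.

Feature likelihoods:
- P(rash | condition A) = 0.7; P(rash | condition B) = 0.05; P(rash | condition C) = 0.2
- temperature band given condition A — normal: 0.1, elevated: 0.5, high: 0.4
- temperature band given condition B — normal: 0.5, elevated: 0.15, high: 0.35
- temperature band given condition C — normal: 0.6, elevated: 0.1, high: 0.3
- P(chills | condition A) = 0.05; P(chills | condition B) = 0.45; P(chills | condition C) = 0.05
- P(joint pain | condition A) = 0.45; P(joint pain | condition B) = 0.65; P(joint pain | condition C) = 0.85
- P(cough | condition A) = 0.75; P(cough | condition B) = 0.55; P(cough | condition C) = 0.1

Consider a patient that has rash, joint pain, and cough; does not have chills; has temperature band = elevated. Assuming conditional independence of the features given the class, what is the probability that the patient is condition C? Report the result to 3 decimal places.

condition A: 0.05 × 0.7 × 0.5 × (1−0.05) × 0.45 × 0.75 = 0.0056109375
condition B: 0.4 × 0.05 × 0.15 × (1−0.45) × 0.65 × 0.55 = 0.000589875
condition C: 0.55 × 0.2 × 0.1 × (1−0.05) × 0.85 × 0.1 = 0.00088825
P(condition C | x) = 0.00088825 / 0.0070890625 ≈ 0.125

0.125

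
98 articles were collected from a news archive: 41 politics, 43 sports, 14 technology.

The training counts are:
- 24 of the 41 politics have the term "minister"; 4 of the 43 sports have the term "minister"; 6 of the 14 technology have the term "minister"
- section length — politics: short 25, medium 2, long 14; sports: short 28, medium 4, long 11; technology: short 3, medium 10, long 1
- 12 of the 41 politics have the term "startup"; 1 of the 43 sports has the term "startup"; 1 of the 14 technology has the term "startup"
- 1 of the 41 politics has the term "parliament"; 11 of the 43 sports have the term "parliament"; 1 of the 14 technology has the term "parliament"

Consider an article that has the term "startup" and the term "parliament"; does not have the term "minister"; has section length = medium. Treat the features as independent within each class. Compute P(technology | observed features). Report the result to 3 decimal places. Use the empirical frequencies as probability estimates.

politics: (41/98) × (17/41) × (2/41) × (12/41) × (1/41) ≈ 0.0000604063
sports: (43/98) × (39/43) × (4/43) × (1/43) × (11/43) ≈ 0.000220235
technology: (14/98) × (8/14) × (10/14) × (1/14) × (1/14) ≈ 0.000297495
P(technology | x) = 0.000297495 / 0.0005781363 ≈ 0.515

0.515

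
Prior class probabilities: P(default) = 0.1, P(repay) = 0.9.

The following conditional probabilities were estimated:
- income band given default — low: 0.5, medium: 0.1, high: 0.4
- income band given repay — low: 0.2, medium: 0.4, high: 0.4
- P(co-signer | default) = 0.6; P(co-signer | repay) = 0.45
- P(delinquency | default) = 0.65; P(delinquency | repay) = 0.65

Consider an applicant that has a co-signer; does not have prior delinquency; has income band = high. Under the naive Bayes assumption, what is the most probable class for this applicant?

repay

default: 0.1 × 0.4 × 0.6 × (1−0.65) = 0.0084
repay: 0.9 × 0.4 × 0.45 × (1−0.65) = 0.0567
Highest score → repay.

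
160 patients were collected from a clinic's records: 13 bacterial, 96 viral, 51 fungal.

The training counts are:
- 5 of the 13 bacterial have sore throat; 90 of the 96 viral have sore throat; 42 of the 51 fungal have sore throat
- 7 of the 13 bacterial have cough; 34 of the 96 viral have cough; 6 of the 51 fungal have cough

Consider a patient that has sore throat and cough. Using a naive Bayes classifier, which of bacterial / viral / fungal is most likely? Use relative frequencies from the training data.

bacterial: (13/160) × (5/13) × (7/13) ≈ 0.0168269
viral: (96/160) × (90/96) × (34/96) = 0.19921875
fungal: (51/160) × (42/51) × (6/51) ≈ 0.0308824
Highest score → viral.

viral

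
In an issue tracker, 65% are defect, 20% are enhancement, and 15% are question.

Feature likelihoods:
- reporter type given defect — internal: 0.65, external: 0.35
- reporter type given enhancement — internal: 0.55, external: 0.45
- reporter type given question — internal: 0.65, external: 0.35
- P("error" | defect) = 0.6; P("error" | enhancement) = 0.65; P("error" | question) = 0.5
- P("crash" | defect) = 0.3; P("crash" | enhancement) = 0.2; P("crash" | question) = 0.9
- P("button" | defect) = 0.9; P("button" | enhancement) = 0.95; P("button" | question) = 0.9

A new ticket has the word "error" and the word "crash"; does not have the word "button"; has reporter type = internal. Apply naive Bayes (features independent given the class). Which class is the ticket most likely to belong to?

defect: 0.65 × 0.65 × 0.6 × 0.3 × (1−0.9) = 0.007605
enhancement: 0.2 × 0.55 × 0.65 × 0.2 × (1−0.95) = 0.000715
question: 0.15 × 0.65 × 0.5 × 0.9 × (1−0.9) = 0.0043875
Highest score → defect.

defect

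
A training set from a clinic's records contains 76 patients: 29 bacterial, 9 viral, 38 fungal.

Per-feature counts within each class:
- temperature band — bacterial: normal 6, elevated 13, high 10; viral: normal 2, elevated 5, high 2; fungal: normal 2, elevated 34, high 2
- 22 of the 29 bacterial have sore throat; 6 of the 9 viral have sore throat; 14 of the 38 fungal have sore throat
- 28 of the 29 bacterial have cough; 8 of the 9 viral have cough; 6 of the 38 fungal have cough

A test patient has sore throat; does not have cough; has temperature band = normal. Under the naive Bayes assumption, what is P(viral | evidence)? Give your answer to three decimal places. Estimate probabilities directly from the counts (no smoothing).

0.160

bacterial: (29/76) × (6/29) × (22/29) × (1/29) ≈ 0.00206521
viral: (9/76) × (2/9) × (6/9) × (1/9) ≈ 0.00194932
fungal: (38/76) × (2/38) × (14/38) × (32/38) ≈ 0.00816446
P(viral | x) = 0.00194932 / 0.01217899 ≈ 0.160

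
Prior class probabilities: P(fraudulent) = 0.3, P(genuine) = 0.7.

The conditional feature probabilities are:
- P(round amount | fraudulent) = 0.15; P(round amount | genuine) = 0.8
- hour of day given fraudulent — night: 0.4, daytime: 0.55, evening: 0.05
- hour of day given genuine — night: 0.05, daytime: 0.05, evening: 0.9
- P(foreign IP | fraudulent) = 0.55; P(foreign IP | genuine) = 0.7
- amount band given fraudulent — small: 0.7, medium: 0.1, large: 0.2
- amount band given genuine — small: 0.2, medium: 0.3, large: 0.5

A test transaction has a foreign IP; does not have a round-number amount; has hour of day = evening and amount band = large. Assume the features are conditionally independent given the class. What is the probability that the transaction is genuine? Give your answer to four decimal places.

0.9692

fraudulent: 0.3 × (1−0.15) × 0.05 × 0.55 × 0.2 = 0.0014025
genuine: 0.7 × (1−0.8) × 0.9 × 0.7 × 0.5 = 0.0441
P(genuine | x) = 0.0441 / 0.0455025 ≈ 0.9692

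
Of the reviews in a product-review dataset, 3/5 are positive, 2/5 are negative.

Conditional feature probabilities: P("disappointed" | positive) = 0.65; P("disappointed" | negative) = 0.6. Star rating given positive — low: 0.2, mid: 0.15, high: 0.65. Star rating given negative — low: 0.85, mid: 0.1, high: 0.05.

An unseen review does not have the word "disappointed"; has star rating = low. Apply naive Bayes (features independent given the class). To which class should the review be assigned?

positive: 0.6 × (1−0.65) × 0.2 = 0.042
negative: 0.4 × (1−0.6) × 0.85 = 0.136
Highest score → negative.

negative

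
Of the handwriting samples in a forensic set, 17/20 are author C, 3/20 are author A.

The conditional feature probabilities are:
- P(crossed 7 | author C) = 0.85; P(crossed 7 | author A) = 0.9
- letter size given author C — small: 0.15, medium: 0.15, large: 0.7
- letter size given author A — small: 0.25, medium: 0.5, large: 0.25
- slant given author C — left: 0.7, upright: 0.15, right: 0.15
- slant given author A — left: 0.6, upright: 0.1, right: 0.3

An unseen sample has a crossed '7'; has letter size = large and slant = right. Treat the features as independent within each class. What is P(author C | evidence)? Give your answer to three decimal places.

0.882

author C: 0.85 × 0.85 × 0.7 × 0.15 = 0.0758625
author A: 0.15 × 0.9 × 0.25 × 0.3 = 0.010125
P(author C | x) = 0.0758625 / 0.0859875 ≈ 0.882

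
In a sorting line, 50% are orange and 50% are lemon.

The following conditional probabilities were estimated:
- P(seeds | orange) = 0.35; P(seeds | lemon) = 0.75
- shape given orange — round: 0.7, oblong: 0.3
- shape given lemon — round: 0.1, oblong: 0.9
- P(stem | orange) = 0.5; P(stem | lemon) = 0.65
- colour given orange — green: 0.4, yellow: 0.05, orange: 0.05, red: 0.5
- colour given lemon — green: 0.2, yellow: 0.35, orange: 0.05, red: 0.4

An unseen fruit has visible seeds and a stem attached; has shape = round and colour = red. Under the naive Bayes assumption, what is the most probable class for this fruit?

orange

orange: 0.5 × 0.35 × 0.7 × 0.5 × 0.5 = 0.030625
lemon: 0.5 × 0.75 × 0.1 × 0.65 × 0.4 = 0.00975
Highest score → orange.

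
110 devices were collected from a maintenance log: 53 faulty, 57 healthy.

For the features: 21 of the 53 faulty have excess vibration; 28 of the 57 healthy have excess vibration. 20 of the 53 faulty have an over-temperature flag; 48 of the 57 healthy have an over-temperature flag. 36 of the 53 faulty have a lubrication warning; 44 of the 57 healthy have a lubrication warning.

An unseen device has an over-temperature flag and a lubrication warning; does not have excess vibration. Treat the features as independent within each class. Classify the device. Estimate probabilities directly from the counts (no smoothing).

faulty: (53/110) × (32/53) × (20/53) × (36/53) ≈ 0.0745655
healthy: (57/110) × (29/57) × (48/57) × (44/57) ≈ 0.171376
Highest score → healthy.

healthy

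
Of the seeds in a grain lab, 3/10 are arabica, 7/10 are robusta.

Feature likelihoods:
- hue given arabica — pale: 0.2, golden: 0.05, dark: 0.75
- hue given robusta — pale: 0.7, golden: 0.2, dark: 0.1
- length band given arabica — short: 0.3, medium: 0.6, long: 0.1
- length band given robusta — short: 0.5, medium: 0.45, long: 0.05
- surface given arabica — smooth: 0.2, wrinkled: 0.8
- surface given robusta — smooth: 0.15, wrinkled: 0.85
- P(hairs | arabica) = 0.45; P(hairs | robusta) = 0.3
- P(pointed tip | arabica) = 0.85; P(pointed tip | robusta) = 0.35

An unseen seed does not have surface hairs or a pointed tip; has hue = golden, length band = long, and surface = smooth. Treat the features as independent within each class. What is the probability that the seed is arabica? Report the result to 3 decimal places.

arabica: 0.3 × 0.05 × 0.1 × 0.2 × (1−0.45) × (1−0.85) = 0.00002475
robusta: 0.7 × 0.2 × 0.05 × 0.15 × (1−0.3) × (1−0.35) = 0.00047775
P(arabica | x) = 0.00002475 / 0.0005025 ≈ 0.049

0.049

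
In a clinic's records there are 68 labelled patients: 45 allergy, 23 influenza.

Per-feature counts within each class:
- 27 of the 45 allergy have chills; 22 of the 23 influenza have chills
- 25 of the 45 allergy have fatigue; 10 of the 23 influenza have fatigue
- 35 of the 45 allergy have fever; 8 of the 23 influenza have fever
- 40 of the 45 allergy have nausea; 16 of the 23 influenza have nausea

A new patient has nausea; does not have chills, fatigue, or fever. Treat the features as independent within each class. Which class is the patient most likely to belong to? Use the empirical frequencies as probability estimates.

allergy

allergy: (45/68) × (18/45) × (20/45) × (10/45) × (40/45) ≈ 0.0232389
influenza: (23/68) × (1/23) × (13/23) × (15/23) × (16/23) ≈ 0.00377105
Highest score → allergy.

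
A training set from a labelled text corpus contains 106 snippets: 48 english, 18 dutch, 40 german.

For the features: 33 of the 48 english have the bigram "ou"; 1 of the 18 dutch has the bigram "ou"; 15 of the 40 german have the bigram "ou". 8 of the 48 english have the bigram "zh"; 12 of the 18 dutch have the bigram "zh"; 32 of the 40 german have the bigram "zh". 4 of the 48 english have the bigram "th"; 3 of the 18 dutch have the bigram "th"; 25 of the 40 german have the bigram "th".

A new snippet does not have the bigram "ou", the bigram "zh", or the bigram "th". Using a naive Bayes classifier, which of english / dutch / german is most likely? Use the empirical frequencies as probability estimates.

english

english: (48/106) × (15/48) × (40/48) × (44/48) ≈ 0.108097
dutch: (18/106) × (17/18) × (6/18) × (15/18) ≈ 0.0445493
german: (40/106) × (25/40) × (8/40) × (15/40) ≈ 0.0176887
Highest score → english.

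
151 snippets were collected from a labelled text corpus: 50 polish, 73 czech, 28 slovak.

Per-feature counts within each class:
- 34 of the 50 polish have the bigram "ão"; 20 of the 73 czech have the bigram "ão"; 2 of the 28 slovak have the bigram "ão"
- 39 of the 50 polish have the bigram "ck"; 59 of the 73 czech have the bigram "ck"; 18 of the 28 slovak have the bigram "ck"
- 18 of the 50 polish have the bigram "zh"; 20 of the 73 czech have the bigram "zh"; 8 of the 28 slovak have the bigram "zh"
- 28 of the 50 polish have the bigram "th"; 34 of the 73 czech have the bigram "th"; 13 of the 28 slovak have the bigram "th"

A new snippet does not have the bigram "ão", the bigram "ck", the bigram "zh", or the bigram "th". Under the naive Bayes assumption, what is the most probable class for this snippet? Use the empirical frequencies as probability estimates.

czech

polish: (50/151) × (16/50) × (11/50) × (32/50) × (22/50) ≈ 0.00656445
czech: (73/151) × (53/73) × (14/73) × (53/73) × (39/73) ≈ 0.0261095
slovak: (28/151) × (26/28) × (10/28) × (20/28) × (15/28) ≈ 0.0235312
Highest score → czech.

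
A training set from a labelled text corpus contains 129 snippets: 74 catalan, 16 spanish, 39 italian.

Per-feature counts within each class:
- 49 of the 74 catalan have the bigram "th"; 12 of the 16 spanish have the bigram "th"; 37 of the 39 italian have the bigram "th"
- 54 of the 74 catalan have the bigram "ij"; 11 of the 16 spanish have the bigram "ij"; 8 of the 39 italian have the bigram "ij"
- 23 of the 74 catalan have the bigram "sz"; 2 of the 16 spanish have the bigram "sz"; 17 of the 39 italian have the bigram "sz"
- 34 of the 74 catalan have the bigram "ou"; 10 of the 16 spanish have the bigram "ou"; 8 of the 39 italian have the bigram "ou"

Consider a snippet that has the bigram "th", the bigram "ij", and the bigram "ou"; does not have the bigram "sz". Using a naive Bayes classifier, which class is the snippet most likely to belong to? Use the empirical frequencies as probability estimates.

catalan: (74/129) × (49/74) × (54/74) × (51/74) × (34/74) ≈ 0.0877716
spanish: (16/129) × (12/16) × (11/16) × (14/16) × (10/16) ≈ 0.0349746
italian: (39/129) × (37/39) × (8/39) × (22/39) × (8/39) ≈ 0.00680802
Highest score → catalan.

catalan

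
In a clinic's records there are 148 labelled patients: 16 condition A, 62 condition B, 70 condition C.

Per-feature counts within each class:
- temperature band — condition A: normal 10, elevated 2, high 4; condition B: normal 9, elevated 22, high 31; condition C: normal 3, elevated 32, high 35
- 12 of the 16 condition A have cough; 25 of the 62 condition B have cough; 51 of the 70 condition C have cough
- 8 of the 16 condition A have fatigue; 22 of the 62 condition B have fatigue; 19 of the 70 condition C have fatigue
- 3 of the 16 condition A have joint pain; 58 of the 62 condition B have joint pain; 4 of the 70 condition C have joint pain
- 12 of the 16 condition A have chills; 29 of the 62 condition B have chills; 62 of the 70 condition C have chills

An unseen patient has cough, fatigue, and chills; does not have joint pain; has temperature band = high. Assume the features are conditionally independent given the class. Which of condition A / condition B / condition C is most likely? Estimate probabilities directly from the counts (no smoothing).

condition C

condition A: (16/148) × (4/16) × (12/16) × (8/16) × (13/16) × (12/16) ≈ 0.0061761
condition B: (62/148) × (31/62) × (25/62) × (22/62) × (4/62) × (29/62) ≈ 0.000904386
condition C: (70/148) × (35/70) × (51/70) × (19/70) × (66/70) × (62/70) ≈ 0.0390547
Highest score → condition C.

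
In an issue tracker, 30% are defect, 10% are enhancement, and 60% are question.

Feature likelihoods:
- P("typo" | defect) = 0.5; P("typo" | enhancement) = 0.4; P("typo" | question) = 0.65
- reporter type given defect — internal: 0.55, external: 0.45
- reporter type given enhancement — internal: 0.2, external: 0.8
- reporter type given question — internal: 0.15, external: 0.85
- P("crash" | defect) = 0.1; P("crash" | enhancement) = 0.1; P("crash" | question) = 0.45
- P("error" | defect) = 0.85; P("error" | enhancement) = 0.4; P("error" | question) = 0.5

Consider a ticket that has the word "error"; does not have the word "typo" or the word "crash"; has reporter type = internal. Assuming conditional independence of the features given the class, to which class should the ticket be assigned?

defect: 0.3 × (1−0.5) × 0.55 × (1−0.1) × 0.85 = 0.0631125
enhancement: 0.1 × (1−0.4) × 0.2 × (1−0.1) × 0.4 = 0.00432
question: 0.6 × (1−0.65) × 0.15 × (1−0.45) × 0.5 = 0.0086625
Highest score → defect.

defect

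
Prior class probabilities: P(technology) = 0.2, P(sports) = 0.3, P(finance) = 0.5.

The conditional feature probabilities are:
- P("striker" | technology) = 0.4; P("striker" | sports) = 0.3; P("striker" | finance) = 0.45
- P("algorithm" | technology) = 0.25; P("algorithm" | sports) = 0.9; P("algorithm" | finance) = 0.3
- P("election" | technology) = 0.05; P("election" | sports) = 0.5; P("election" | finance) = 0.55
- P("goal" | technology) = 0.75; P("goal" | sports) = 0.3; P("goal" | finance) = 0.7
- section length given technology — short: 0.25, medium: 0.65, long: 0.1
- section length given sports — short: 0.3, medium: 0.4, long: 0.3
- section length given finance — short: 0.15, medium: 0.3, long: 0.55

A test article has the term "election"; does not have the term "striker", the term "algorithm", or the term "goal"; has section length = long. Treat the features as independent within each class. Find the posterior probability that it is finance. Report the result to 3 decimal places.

0.883

technology: 0.2 × (1−0.4) × (1−0.25) × 0.05 × (1−0.75) × 0.1 = 0.0001125
sports: 0.3 × (1−0.3) × (1−0.9) × 0.5 × (1−0.3) × 0.3 = 0.002205
finance: 0.5 × (1−0.45) × (1−0.3) × 0.55 × (1−0.7) × 0.55 = 0.017469375
P(finance | x) = 0.017469375 / 0.019786875 ≈ 0.883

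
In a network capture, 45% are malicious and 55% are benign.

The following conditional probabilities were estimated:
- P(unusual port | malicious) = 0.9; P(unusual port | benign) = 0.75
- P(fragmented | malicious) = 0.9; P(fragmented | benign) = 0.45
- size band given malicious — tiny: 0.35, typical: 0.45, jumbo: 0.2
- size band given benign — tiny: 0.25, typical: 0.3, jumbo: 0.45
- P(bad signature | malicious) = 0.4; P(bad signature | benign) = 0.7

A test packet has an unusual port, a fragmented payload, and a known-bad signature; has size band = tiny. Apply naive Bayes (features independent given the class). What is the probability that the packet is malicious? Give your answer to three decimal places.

malicious: 0.45 × 0.9 × 0.9 × 0.35 × 0.4 = 0.05103
benign: 0.55 × 0.75 × 0.45 × 0.25 × 0.7 = 0.032484375
P(malicious | x) = 0.05103 / 0.083514375 ≈ 0.611

0.611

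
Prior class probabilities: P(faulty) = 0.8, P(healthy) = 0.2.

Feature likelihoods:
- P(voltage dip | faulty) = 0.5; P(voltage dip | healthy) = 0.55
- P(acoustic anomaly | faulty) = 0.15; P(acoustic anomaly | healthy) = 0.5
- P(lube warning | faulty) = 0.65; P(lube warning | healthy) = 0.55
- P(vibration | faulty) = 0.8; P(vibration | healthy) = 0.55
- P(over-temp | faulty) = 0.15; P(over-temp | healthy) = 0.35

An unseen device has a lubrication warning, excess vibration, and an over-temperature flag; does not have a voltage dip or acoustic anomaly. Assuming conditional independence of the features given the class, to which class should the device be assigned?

faulty: 0.8 × (1−0.5) × (1−0.15) × 0.65 × 0.8 × 0.15 = 0.02652
healthy: 0.2 × (1−0.55) × (1−0.5) × 0.55 × 0.55 × 0.35 = 0.004764375
Highest score → faulty.

faulty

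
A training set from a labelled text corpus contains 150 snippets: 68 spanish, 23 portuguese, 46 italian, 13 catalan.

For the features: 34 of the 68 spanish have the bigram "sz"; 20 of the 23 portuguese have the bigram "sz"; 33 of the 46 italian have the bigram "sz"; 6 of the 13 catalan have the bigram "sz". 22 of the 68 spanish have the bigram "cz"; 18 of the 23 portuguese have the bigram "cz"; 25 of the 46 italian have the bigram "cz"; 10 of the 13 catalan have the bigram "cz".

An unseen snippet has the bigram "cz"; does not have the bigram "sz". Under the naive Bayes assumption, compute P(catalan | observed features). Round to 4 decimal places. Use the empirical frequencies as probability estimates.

0.2087

spanish: (68/150) × (34/68) × (22/68) ≈ 0.0733333
portuguese: (23/150) × (3/23) × (18/23) ≈ 0.0156522
italian: (46/150) × (13/46) × (25/46) ≈ 0.0471014
catalan: (13/150) × (7/13) × (10/13) ≈ 0.0358974
P(catalan | x) = 0.0358974 / 0.1719843 ≈ 0.2087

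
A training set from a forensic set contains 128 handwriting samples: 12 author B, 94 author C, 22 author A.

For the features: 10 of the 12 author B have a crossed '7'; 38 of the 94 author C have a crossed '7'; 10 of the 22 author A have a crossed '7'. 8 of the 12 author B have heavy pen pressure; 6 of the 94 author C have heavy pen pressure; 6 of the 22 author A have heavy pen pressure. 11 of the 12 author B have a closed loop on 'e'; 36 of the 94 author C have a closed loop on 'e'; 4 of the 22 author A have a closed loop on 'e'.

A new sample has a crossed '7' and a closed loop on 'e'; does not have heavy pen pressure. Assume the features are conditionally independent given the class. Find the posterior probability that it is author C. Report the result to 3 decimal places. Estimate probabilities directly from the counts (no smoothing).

author B: (12/128) × (10/12) × (4/12) × (11/12) ≈ 0.0238715
author C: (94/128) × (38/94) × (88/94) × (36/94) ≈ 0.10644
author A: (22/128) × (10/22) × (16/22) × (4/22) ≈ 0.0103306
P(author C | x) = 0.10644 / 0.1406421 ≈ 0.757

0.757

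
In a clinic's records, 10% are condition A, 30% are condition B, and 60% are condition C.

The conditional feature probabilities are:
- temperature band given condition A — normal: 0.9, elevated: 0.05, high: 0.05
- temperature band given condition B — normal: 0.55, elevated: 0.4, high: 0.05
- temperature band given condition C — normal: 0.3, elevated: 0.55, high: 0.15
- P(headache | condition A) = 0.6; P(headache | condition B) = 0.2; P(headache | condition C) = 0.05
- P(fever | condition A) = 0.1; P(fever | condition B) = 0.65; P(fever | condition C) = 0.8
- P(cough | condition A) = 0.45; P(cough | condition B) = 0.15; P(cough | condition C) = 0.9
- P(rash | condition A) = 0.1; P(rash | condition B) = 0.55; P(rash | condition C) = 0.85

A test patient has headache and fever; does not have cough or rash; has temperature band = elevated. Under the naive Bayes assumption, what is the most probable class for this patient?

condition A: 0.1 × 0.05 × 0.6 × 0.1 × (1−0.45) × (1−0.1) = 0.0001485
condition B: 0.3 × 0.4 × 0.2 × 0.65 × (1−0.15) × (1−0.55) = 0.005967
condition C: 0.6 × 0.55 × 0.05 × 0.8 × (1−0.9) × (1−0.85) = 0.000198
Highest score → condition B.

condition B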